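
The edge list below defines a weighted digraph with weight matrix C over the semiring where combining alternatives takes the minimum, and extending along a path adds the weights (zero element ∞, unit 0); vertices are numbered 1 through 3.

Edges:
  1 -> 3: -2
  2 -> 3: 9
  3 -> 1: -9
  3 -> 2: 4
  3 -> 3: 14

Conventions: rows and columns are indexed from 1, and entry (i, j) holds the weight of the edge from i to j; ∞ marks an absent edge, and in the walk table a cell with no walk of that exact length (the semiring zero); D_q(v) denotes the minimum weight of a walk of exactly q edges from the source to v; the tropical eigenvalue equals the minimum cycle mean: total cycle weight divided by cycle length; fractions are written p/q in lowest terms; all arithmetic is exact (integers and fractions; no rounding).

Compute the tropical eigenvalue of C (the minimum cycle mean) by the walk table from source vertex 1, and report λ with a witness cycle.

q=0: [0, ∞, ∞]
q=1: [∞, ∞, -2]
q=2: [-11, 2, 12]
q=3: [3, 16, -13]
Optimal cycle mean attained by: cycle 1->3->1, total (-2) + (-9), length 2.
Answer: λ = -11/2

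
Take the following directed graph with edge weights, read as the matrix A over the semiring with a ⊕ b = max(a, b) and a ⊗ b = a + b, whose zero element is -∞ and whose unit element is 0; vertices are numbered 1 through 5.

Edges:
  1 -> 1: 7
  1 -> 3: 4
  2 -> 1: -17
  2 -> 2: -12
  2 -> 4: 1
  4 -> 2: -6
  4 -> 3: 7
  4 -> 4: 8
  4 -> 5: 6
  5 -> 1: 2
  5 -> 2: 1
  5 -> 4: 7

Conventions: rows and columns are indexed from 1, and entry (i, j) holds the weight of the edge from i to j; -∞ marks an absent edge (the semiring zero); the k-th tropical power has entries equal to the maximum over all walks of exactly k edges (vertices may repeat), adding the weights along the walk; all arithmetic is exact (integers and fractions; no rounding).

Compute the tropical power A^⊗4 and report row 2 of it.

A^⊗2:
  [14, -∞, 11, -∞, -∞]
  [-10, -5, 8, 9, 7]
  [-∞, -∞, -∞, -∞, -∞]
  [8, 7, 15, 16, 14]
  [9, 1, 14, 15, 13]
A^⊗3:
  [21, -∞, 18, -∞, -∞]
  [9, 8, 16, 17, 15]
  [-∞, -∞, -∞, -∞, -∞]
  [16, 15, 23, 24, 22]
  [16, 14, 22, 23, 21]
A^⊗4:
  [28, -∞, 25, -∞, -∞]
  [17, 16, 24, 25, 23]
  [-∞, -∞, -∞, -∞, -∞]
  [24, 23, 31, 32, 30]
  [23, 22, 30, 31, 29]
Answer: row 2 of A^⊗4 = [17, 16, 24, 25, 23]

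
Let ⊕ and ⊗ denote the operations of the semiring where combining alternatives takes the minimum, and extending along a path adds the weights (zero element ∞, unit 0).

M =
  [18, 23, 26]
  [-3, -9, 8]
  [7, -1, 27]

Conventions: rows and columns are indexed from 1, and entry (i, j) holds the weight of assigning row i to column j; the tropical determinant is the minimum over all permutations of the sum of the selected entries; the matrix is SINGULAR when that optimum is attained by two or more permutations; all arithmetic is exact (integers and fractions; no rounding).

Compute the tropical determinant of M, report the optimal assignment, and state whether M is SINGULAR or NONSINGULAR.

σ = (1, 2, 3): 18 + (-9) + 27 = 36
σ = (1, 3, 2): 18 + 8 + (-1) = 25
σ = (2, 1, 3): 23 + (-3) + 27 = 47
σ = (2, 3, 1): 23 + 8 + 7 = 38
σ = (3, 1, 2): 26 + (-3) + (-1) = 22
σ = (3, 2, 1): 26 + (-9) + 7 = 24
Optimal value attained by: σ = (3, 1, 2).
Answer: det⊕(M) = 22; verdict: NONSINGULAR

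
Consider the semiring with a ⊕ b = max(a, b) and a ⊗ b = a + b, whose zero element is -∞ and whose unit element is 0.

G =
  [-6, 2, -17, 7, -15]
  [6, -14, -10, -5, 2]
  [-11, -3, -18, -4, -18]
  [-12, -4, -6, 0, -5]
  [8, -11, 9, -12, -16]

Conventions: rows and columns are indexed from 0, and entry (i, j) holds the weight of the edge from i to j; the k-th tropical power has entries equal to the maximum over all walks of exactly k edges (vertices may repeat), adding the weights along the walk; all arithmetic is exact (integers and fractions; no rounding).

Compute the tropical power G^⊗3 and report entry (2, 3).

G^⊗2:
  [8, 3, 1, 7, 4]
  [10, 8, 11, 13, -9]
  [3, -8, -9, -4, -1]
  [3, -4, 4, 0, -2]
  [2, 10, -7, 15, -7]
G^⊗3:
  [12, 10, 13, 15, 5]
  [14, 12, 7, 17, 10]
  [7, 5, 8, 10, -6]
  [6, 5, 7, 10, -2]
  [16, 11, 9, 15, 12]
Key observation: the optimum is the walk 2->1->0->3, with weight (-3) + 6 + 7 = 10.
Optimal value attained by: walk 2->1->0->3.
Answer: (G^⊗3)[2][3] = 10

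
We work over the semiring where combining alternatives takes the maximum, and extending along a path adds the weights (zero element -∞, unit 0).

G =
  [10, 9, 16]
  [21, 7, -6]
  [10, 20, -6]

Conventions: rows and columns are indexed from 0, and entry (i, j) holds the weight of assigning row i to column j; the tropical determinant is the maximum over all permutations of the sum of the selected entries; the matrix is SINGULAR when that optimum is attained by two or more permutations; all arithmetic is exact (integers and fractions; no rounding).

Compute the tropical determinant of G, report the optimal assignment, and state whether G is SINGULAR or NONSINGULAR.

σ = (0, 1, 2): 10 + 7 + (-6) = 11
σ = (0, 2, 1): 10 + (-6) + 20 = 24
σ = (1, 0, 2): 9 + 21 + (-6) = 24
σ = (1, 2, 0): 9 + (-6) + 10 = 13
σ = (2, 0, 1): 16 + 21 + 20 = 57
σ = (2, 1, 0): 16 + 7 + 10 = 33
Optimal value attained by: σ = (2, 0, 1).
Answer: det⊕(G) = 57; verdict: NONSINGULAR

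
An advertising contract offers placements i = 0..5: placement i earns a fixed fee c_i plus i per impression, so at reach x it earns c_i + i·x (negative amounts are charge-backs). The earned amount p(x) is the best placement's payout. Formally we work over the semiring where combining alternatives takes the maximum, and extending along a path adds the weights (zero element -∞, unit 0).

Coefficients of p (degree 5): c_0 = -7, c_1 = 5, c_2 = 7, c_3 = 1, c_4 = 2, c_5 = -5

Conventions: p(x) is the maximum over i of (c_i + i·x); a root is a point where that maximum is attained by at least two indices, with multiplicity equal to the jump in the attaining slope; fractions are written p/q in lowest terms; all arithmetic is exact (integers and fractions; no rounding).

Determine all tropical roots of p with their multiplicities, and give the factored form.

hull edge (i=0, c=-7) to (i=1, c=5): slope 12, span 1
hull edge (i=1, c=5) to (i=2, c=7): slope 2, span 1
hull edge (i=2, c=7) to (i=4, c=2): slope -5/2, span 2
hull edge (i=4, c=2) to (i=5, c=-5): slope -7, span 1
Factored form: p(x) = -5 ⊗ (x ⊕ (-12)) ⊗ (x ⊕ (-2)) ⊗ (x ⊕ 5/2) ⊗ (x ⊕ 5/2) ⊗ (x ⊕ 7)
Answer: roots = -12 (mult 1), -2 (mult 1), 5/2 (mult 2), 7 (mult 1)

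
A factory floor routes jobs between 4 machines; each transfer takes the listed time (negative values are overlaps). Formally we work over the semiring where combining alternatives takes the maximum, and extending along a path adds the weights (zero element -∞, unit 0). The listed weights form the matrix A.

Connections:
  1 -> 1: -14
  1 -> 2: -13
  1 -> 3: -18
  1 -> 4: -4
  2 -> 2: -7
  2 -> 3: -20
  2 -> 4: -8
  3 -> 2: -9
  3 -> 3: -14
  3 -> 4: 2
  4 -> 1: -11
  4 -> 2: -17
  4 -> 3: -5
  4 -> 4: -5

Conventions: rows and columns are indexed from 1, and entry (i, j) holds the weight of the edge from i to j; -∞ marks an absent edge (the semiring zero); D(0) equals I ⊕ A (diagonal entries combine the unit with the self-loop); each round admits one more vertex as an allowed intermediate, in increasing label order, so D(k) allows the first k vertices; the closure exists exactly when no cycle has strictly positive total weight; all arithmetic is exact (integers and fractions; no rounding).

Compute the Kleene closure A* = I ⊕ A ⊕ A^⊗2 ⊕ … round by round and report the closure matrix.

D(0):
  [0, -13, -18, -4]
  [-∞, 0, -20, -8]
  [-∞, -9, 0, 2]
  [-11, -17, -5, 0]
D(1):
  [0, -13, -18, -4]
  [-∞, 0, -20, -8]
  [-∞, -9, 0, 2]
  [-11, -17, -5, 0]
D(2):
  [0, -13, -18, -4]
  [-∞, 0, -20, -8]
  [-∞, -9, 0, 2]
  [-11, -17, -5, 0]
D(3):
  [0, -13, -18, -4]
  [-∞, 0, -20, -8]
  [-∞, -9, 0, 2]
  [-11, -14, -5, 0]
D(4):
  [0, -13, -9, -4]
  [-19, 0, -13, -8]
  [-9, -9, 0, 2]
  [-11, -14, -5, 0]
Answer: A* = [[0, -13, -9, -4], [-19, 0, -13, -8], [-9, -9, 0, 2], [-11, -14, -5, 0]]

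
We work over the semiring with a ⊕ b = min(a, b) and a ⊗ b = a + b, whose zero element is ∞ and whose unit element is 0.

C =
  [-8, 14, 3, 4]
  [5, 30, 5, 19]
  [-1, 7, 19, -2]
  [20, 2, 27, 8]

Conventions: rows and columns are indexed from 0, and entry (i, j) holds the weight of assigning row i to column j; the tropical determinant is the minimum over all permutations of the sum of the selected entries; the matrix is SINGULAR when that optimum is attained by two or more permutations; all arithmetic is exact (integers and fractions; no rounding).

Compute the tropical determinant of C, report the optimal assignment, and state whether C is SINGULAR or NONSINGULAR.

σ = (0, 1, 2, 3): (-8) + 30 + 19 + 8 = 49
σ = (0, 1, 3, 2): (-8) + 30 + (-2) + 27 = 47
σ = (0, 2, 1, 3): (-8) + 5 + 7 + 8 = 12
σ = (0, 2, 3, 1): (-8) + 5 + (-2) + 2 = -3
σ = (0, 3, 1, 2): (-8) + 19 + 7 + 27 = 45
σ = (0, 3, 2, 1): (-8) + 19 + 19 + 2 = 32
σ = (1, 0, 2, 3): 14 + 5 + 19 + 8 = 46
σ = (1, 0, 3, 2): 14 + 5 + (-2) + 27 = 44
σ = (1, 2, 0, 3): 14 + 5 + (-1) + 8 = 26
σ = (1, 2, 3, 0): 14 + 5 + (-2) + 20 = 37
σ = (1, 3, 0, 2): 14 + 19 + (-1) + 27 = 59
σ = (1, 3, 2, 0): 14 + 19 + 19 + 20 = 72
σ = (2, 0, 1, 3): 3 + 5 + 7 + 8 = 23
σ = (2, 0, 3, 1): 3 + 5 + (-2) + 2 = 8
σ = (2, 1, 0, 3): 3 + 30 + (-1) + 8 = 40
σ = (2, 1, 3, 0): 3 + 30 + (-2) + 20 = 51
σ = (2, 3, 0, 1): 3 + 19 + (-1) + 2 = 23
σ = (2, 3, 1, 0): 3 + 19 + 7 + 20 = 49
σ = (3, 0, 1, 2): 4 + 5 + 7 + 27 = 43
σ = (3, 0, 2, 1): 4 + 5 + 19 + 2 = 30
σ = (3, 1, 0, 2): 4 + 30 + (-1) + 27 = 60
σ = (3, 1, 2, 0): 4 + 30 + 19 + 20 = 73
σ = (3, 2, 0, 1): 4 + 5 + (-1) + 2 = 10
σ = (3, 2, 1, 0): 4 + 5 + 7 + 20 = 36
Optimal value attained by: σ = (0, 2, 3, 1).
Answer: det⊕(C) = -3; verdict: NONSINGULAR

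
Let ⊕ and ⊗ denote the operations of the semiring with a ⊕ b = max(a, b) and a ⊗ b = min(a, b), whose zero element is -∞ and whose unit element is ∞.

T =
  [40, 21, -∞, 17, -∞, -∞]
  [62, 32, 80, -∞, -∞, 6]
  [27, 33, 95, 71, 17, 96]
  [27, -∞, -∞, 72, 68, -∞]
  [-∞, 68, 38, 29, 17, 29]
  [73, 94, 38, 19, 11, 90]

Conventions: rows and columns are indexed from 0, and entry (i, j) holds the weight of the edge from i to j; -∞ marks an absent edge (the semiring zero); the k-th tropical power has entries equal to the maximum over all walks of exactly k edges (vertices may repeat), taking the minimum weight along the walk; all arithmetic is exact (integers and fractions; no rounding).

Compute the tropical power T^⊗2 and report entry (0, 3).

T^⊗2:
  [40, 21, 21, 17, 17, 6]
  [40, 33, 80, 71, 17, 80]
  [73, 94, 95, 71, 68, 95]
  [27, 68, 38, 72, 68, 29]
  [62, 33, 68, 38, 29, 38]
  [73, 90, 80, 38, 19, 90]
Key observation: the optimum is the walk 0->0->3, with weight 40 min 17 = 17.
Optimal value attained by: walk 0->0->3.
Answer: (T^⊗2)[0][3] = 17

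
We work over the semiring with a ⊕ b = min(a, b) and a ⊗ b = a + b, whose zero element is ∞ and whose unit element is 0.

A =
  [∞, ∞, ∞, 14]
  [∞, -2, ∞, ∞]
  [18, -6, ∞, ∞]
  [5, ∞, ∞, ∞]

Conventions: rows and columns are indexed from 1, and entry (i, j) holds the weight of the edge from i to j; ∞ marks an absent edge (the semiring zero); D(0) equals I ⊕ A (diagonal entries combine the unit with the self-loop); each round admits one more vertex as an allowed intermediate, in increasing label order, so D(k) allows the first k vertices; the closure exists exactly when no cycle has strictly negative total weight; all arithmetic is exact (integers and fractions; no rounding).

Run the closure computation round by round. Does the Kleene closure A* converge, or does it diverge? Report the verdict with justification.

Detection: at round 0, diagonal entry (2, 2) turns strictly negative.
Key observation: the cycle 2->2 has total weight (-2), which is strictly negative.
Answer: DIVERGES — negative cycle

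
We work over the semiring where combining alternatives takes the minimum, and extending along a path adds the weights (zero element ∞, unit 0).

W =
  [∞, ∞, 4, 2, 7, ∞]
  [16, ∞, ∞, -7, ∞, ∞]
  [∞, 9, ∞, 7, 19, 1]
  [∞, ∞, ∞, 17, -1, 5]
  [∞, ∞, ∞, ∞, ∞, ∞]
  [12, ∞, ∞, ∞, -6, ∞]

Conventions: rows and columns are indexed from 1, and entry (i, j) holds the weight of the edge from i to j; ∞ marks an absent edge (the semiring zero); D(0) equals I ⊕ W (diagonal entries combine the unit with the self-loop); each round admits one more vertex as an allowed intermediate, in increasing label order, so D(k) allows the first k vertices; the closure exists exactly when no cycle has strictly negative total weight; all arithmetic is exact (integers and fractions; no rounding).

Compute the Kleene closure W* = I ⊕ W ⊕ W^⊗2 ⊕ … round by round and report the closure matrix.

D(0):
  [0, ∞, 4, 2, 7, ∞]
  [16, 0, ∞, -7, ∞, ∞]
  [∞, 9, 0, 7, 19, 1]
  [∞, ∞, ∞, 0, -1, 5]
  [∞, ∞, ∞, ∞, 0, ∞]
  [12, ∞, ∞, ∞, -6, 0]
D(1):
  [0, ∞, 4, 2, 7, ∞]
  [16, 0, 20, -7, 23, ∞]
  [∞, 9, 0, 7, 19, 1]
  [∞, ∞, ∞, 0, -1, 5]
  [∞, ∞, ∞, ∞, 0, ∞]
  [12, ∞, 16, 14, -6, 0]
D(2):
  [0, ∞, 4, 2, 7, ∞]
  [16, 0, 20, -7, 23, ∞]
  [25, 9, 0, 2, 19, 1]
  [∞, ∞, ∞, 0, -1, 5]
  [∞, ∞, ∞, ∞, 0, ∞]
  [12, ∞, 16, 14, -6, 0]
D(3):
  [0, 13, 4, 2, 7, 5]
  [16, 0, 20, -7, 23, 21]
  [25, 9, 0, 2, 19, 1]
  [∞, ∞, ∞, 0, -1, 5]
  [∞, ∞, ∞, ∞, 0, ∞]
  [12, 25, 16, 14, -6, 0]
D(4):
  [0, 13, 4, 2, 1, 5]
  [16, 0, 20, -7, -8, -2]
  [25, 9, 0, 2, 1, 1]
  [∞, ∞, ∞, 0, -1, 5]
  [∞, ∞, ∞, ∞, 0, ∞]
  [12, 25, 16, 14, -6, 0]
D(5):
  [0, 13, 4, 2, 1, 5]
  [16, 0, 20, -7, -8, -2]
  [25, 9, 0, 2, 1, 1]
  [∞, ∞, ∞, 0, -1, 5]
  [∞, ∞, ∞, ∞, 0, ∞]
  [12, 25, 16, 14, -6, 0]
D(6):
  [0, 13, 4, 2, -1, 5]
  [10, 0, 14, -7, -8, -2]
  [13, 9, 0, 2, -5, 1]
  [17, 30, 21, 0, -1, 5]
  [∞, ∞, ∞, ∞, 0, ∞]
  [12, 25, 16, 14, -6, 0]
Answer: W* = [[0, 13, 4, 2, -1, 5], [10, 0, 14, -7, -8, -2], [13, 9, 0, 2, -5, 1], [17, 30, 21, 0, -1, 5], [∞, ∞, ∞, ∞, 0, ∞], [12, 25, 16, 14, -6, 0]]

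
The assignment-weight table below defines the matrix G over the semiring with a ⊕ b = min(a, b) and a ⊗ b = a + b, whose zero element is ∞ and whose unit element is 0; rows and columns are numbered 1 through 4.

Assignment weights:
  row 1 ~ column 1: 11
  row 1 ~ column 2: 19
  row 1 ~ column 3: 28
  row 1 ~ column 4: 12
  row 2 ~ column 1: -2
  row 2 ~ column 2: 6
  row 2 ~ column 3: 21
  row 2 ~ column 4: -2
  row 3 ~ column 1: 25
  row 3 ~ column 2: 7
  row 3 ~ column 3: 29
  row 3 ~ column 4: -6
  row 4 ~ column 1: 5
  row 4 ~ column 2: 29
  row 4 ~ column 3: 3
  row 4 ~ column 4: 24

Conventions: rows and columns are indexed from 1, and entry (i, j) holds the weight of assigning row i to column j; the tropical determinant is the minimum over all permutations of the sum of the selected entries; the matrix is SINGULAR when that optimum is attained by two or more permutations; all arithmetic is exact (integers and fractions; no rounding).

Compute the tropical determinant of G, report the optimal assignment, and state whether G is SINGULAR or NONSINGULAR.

σ = (1, 2, 3, 4): 11 + 6 + 29 + 24 = 70
σ = (1, 2, 4, 3): 11 + 6 + (-6) + 3 = 14
σ = (1, 3, 2, 4): 11 + 21 + 7 + 24 = 63
σ = (1, 3, 4, 2): 11 + 21 + (-6) + 29 = 55
σ = (1, 4, 2, 3): 11 + (-2) + 7 + 3 = 19
σ = (1, 4, 3, 2): 11 + (-2) + 29 + 29 = 67
σ = (2, 1, 3, 4): 19 + (-2) + 29 + 24 = 70
σ = (2, 1, 4, 3): 19 + (-2) + (-6) + 3 = 14
σ = (2, 3, 1, 4): 19 + 21 + 25 + 24 = 89
σ = (2, 3, 4, 1): 19 + 21 + (-6) + 5 = 39
σ = (2, 4, 1, 3): 19 + (-2) + 25 + 3 = 45
σ = (2, 4, 3, 1): 19 + (-2) + 29 + 5 = 51
σ = (3, 1, 2, 4): 28 + (-2) + 7 + 24 = 57
σ = (3, 1, 4, 2): 28 + (-2) + (-6) + 29 = 49
σ = (3, 2, 1, 4): 28 + 6 + 25 + 24 = 83
σ = (3, 2, 4, 1): 28 + 6 + (-6) + 5 = 33
σ = (3, 4, 1, 2): 28 + (-2) + 25 + 29 = 80
σ = (3, 4, 2, 1): 28 + (-2) + 7 + 5 = 38
σ = (4, 1, 2, 3): 12 + (-2) + 7 + 3 = 20
σ = (4, 1, 3, 2): 12 + (-2) + 29 + 29 = 68
σ = (4, 2, 1, 3): 12 + 6 + 25 + 3 = 46
σ = (4, 2, 3, 1): 12 + 6 + 29 + 5 = 52
σ = (4, 3, 1, 2): 12 + 21 + 25 + 29 = 87
σ = (4, 3, 2, 1): 12 + 21 + 7 + 5 = 45
Optimal value attained by: σ = (1, 2, 4, 3).
Answer: det⊕(G) = 14; verdict: SINGULAR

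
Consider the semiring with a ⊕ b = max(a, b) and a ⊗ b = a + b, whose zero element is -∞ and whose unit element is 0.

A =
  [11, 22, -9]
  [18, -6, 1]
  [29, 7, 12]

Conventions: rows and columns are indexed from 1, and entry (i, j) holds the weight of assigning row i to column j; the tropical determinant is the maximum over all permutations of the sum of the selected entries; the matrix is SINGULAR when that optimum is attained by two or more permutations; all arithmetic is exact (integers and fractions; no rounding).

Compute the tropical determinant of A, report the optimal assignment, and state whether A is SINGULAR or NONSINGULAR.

σ = (1, 2, 3): 11 + (-6) + 12 = 17
σ = (1, 3, 2): 11 + 1 + 7 = 19
σ = (2, 1, 3): 22 + 18 + 12 = 52
σ = (2, 3, 1): 22 + 1 + 29 = 52
σ = (3, 1, 2): (-9) + 18 + 7 = 16
σ = (3, 2, 1): (-9) + (-6) + 29 = 14
Optimal value attained by: σ = (2, 1, 3).
Answer: det⊕(A) = 52; verdict: SINGULAR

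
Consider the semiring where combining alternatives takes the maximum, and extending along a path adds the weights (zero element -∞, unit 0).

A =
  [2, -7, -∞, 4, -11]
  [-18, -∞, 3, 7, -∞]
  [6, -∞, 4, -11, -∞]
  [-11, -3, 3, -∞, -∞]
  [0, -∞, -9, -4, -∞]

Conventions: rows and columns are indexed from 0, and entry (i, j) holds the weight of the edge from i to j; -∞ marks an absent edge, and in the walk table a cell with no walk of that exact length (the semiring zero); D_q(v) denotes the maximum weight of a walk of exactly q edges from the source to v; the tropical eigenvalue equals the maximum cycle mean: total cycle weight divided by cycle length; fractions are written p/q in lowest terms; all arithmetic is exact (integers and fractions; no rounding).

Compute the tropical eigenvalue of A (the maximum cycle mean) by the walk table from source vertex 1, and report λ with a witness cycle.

q=0: [-∞, 0, -∞, -∞, -∞]
q=1: [-18, -∞, 3, 7, -∞]
q=2: [9, 4, 10, -8, -29]
q=3: [16, 2, 14, 13, -2]
q=4: [20, 10, 18, 20, 5]
q=5: [24, 17, 23, 24, 9]
Optimal cycle mean attained by: cycle 0->3->2->0, total 4 + 3 + 6, length 3.
Answer: λ = 13/3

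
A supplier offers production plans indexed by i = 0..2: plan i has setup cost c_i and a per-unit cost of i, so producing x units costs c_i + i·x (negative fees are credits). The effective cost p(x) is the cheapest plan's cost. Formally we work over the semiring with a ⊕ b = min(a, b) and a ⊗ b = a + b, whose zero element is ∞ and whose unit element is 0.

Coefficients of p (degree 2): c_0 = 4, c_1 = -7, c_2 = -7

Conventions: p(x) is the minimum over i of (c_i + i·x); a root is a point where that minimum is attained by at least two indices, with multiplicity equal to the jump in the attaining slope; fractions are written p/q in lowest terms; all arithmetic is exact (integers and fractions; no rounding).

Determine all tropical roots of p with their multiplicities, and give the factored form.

hull edge (i=0, c=4) to (i=1, c=-7): slope -11, span 1
hull edge (i=1, c=-7) to (i=2, c=-7): slope 0, span 1
Factored form: p(x) = -7 ⊗ (x ⊕ 0) ⊗ (x ⊕ 11)
Answer: roots = 0 (mult 1), 11 (mult 1)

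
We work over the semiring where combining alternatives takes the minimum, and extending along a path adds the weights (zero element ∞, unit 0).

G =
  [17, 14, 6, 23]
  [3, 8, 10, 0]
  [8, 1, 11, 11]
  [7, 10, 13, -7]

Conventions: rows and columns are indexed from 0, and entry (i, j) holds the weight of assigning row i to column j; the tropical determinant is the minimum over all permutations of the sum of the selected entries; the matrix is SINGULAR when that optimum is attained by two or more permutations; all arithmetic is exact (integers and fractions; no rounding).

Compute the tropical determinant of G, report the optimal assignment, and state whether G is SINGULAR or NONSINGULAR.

σ = (0, 1, 2, 3): 17 + 8 + 11 + (-7) = 29
σ = (0, 1, 3, 2): 17 + 8 + 11 + 13 = 49
σ = (0, 2, 1, 3): 17 + 10 + 1 + (-7) = 21
σ = (0, 2, 3, 1): 17 + 10 + 11 + 10 = 48
σ = (0, 3, 1, 2): 17 + 0 + 1 + 13 = 31
σ = (0, 3, 2, 1): 17 + 0 + 11 + 10 = 38
σ = (1, 0, 2, 3): 14 + 3 + 11 + (-7) = 21
σ = (1, 0, 3, 2): 14 + 3 + 11 + 13 = 41
σ = (1, 2, 0, 3): 14 + 10 + 8 + (-7) = 25
σ = (1, 2, 3, 0): 14 + 10 + 11 + 7 = 42
σ = (1, 3, 0, 2): 14 + 0 + 8 + 13 = 35
σ = (1, 3, 2, 0): 14 + 0 + 11 + 7 = 32
σ = (2, 0, 1, 3): 6 + 3 + 1 + (-7) = 3
σ = (2, 0, 3, 1): 6 + 3 + 11 + 10 = 30
σ = (2, 1, 0, 3): 6 + 8 + 8 + (-7) = 15
σ = (2, 1, 3, 0): 6 + 8 + 11 + 7 = 32
σ = (2, 3, 0, 1): 6 + 0 + 8 + 10 = 24
σ = (2, 3, 1, 0): 6 + 0 + 1 + 7 = 14
σ = (3, 0, 1, 2): 23 + 3 + 1 + 13 = 40
σ = (3, 0, 2, 1): 23 + 3 + 11 + 10 = 47
σ = (3, 1, 0, 2): 23 + 8 + 8 + 13 = 52
σ = (3, 1, 2, 0): 23 + 8 + 11 + 7 = 49
σ = (3, 2, 0, 1): 23 + 10 + 8 + 10 = 51
σ = (3, 2, 1, 0): 23 + 10 + 1 + 7 = 41
Optimal value attained by: σ = (2, 0, 1, 3).
Answer: det⊕(G) = 3; verdict: NONSINGULAR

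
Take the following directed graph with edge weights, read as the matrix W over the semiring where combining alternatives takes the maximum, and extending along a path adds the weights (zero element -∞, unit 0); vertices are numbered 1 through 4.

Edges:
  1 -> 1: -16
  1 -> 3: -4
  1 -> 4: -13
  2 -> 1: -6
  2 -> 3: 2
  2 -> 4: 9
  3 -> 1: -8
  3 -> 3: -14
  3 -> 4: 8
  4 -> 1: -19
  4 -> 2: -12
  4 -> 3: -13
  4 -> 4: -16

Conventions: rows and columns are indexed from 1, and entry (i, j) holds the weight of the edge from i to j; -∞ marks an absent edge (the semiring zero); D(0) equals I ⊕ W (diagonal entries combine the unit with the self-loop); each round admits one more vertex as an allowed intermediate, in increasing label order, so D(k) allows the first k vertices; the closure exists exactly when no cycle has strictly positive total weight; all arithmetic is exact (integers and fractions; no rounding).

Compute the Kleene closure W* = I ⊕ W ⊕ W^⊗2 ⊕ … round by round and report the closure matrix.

D(0):
  [0, -∞, -4, -13]
  [-6, 0, 2, 9]
  [-8, -∞, 0, 8]
  [-19, -12, -13, 0]
D(1):
  [0, -∞, -4, -13]
  [-6, 0, 2, 9]
  [-8, -∞, 0, 8]
  [-19, -12, -13, 0]
D(2):
  [0, -∞, -4, -13]
  [-6, 0, 2, 9]
  [-8, -∞, 0, 8]
  [-18, -12, -10, 0]
D(3):
  [0, -∞, -4, 4]
  [-6, 0, 2, 10]
  [-8, -∞, 0, 8]
  [-18, -12, -10, 0]
D(4):
  [0, -8, -4, 4]
  [-6, 0, 2, 10]
  [-8, -4, 0, 8]
  [-18, -12, -10, 0]
Answer: W* = [[0, -8, -4, 4], [-6, 0, 2, 10], [-8, -4, 0, 8], [-18, -12, -10, 0]]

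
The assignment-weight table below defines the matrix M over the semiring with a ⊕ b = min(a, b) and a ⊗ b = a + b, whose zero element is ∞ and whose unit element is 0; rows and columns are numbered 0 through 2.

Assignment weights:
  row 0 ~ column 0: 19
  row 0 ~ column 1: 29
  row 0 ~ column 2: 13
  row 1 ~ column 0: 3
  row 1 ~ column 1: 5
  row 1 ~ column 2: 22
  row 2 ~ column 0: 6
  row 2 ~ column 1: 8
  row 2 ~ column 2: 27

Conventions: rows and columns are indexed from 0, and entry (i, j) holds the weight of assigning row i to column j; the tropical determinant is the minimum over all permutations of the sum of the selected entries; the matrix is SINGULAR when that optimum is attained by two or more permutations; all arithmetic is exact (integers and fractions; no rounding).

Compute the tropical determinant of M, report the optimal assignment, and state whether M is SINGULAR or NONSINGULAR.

σ = (0, 1, 2): 19 + 5 + 27 = 51
σ = (0, 2, 1): 19 + 22 + 8 = 49
σ = (1, 0, 2): 29 + 3 + 27 = 59
σ = (1, 2, 0): 29 + 22 + 6 = 57
σ = (2, 0, 1): 13 + 3 + 8 = 24
σ = (2, 1, 0): 13 + 5 + 6 = 24
Optimal value attained by: σ = (2, 0, 1).
Answer: det⊕(M) = 24; verdict: SINGULAR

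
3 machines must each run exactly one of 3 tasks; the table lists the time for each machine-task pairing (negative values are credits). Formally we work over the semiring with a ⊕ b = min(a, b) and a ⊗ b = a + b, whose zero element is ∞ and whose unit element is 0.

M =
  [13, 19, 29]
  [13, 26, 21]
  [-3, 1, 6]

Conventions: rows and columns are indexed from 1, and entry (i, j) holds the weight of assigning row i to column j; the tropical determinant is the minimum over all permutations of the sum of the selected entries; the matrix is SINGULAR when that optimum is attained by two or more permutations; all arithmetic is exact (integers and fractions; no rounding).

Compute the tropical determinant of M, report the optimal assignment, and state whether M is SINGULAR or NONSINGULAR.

σ = (1, 2, 3): 13 + 26 + 6 = 45
σ = (1, 3, 2): 13 + 21 + 1 = 35
σ = (2, 1, 3): 19 + 13 + 6 = 38
σ = (2, 3, 1): 19 + 21 + (-3) = 37
σ = (3, 1, 2): 29 + 13 + 1 = 43
σ = (3, 2, 1): 29 + 26 + (-3) = 52
Optimal value attained by: σ = (1, 3, 2).
Answer: det⊕(M) = 35; verdict: NONSINGULAR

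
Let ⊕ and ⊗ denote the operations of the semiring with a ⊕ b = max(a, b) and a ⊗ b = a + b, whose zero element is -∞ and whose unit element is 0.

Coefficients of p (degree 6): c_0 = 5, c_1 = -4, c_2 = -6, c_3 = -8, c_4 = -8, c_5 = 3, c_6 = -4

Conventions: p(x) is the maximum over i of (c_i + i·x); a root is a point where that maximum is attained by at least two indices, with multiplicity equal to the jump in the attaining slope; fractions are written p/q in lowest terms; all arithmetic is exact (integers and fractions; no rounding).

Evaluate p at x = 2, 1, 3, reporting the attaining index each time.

p(2) = max(5+0·2=5, -4+1·2=-2, -6+2·2=-2, -8+3·2=-2, -8+4·2=0, 3+5·2=13, -4+6·2=8) = 13 (attained by i=5)
p(1) = max(5+0·1=5, -4+1·1=-3, -6+2·1=-4, -8+3·1=-5, -8+4·1=-4, 3+5·1=8, -4+6·1=2) = 8 (attained by i=5)
p(3) = max(5+0·3=5, -4+1·3=-1, -6+2·3=0, -8+3·3=1, -8+4·3=4, 3+5·3=18, -4+6·3=14) = 18 (attained by i=5)
Answer: p(2) = 13; p(1) = 8; p(3) = 18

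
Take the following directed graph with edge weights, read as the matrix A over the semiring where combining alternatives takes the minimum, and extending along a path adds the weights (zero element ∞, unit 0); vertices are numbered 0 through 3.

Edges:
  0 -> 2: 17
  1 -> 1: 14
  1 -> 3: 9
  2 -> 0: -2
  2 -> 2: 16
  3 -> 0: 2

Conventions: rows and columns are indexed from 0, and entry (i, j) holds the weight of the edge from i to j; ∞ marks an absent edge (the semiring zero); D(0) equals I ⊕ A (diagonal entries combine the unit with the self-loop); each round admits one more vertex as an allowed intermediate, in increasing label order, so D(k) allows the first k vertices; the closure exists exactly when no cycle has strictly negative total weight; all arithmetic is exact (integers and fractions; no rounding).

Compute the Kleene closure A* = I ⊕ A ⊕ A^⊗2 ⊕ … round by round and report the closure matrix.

D(0):
  [0, ∞, 17, ∞]
  [∞, 0, ∞, 9]
  [-2, ∞, 0, ∞]
  [2, ∞, ∞, 0]
D(1):
  [0, ∞, 17, ∞]
  [∞, 0, ∞, 9]
  [-2, ∞, 0, ∞]
  [2, ∞, 19, 0]
D(2):
  [0, ∞, 17, ∞]
  [∞, 0, ∞, 9]
  [-2, ∞, 0, ∞]
  [2, ∞, 19, 0]
D(3):
  [0, ∞, 17, ∞]
  [∞, 0, ∞, 9]
  [-2, ∞, 0, ∞]
  [2, ∞, 19, 0]
D(4):
  [0, ∞, 17, ∞]
  [11, 0, 28, 9]
  [-2, ∞, 0, ∞]
  [2, ∞, 19, 0]
Answer: A* = [[0, ∞, 17, ∞], [11, 0, 28, 9], [-2, ∞, 0, ∞], [2, ∞, 19, 0]]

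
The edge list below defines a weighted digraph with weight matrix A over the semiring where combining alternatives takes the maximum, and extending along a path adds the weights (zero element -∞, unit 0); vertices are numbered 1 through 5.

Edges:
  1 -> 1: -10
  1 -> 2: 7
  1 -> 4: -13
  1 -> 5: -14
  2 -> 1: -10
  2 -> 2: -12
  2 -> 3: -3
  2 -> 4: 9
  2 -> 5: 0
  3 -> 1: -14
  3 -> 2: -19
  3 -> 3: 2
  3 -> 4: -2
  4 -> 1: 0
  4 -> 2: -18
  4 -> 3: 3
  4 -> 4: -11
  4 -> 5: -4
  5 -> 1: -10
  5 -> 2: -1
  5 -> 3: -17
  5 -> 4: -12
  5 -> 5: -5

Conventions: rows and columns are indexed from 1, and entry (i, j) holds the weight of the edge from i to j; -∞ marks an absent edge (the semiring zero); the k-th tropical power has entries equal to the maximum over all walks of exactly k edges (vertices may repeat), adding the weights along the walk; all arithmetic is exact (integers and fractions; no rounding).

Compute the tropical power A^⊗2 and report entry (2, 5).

A^⊗2:
  [-3, -3, 4, 16, 7]
  [9, -1, 12, -2, 5]
  [-2, -7, 4, 0, -6]
  [-10, 7, 5, 1, -9]
  [-11, -3, -4, 8, -1]
Key observation: the optimum is the walk 2->4->5, with weight 9 + (-4) = 5.
Optimal value attained by: walk 2->4->5.
Answer: (A^⊗2)[2][5] = 5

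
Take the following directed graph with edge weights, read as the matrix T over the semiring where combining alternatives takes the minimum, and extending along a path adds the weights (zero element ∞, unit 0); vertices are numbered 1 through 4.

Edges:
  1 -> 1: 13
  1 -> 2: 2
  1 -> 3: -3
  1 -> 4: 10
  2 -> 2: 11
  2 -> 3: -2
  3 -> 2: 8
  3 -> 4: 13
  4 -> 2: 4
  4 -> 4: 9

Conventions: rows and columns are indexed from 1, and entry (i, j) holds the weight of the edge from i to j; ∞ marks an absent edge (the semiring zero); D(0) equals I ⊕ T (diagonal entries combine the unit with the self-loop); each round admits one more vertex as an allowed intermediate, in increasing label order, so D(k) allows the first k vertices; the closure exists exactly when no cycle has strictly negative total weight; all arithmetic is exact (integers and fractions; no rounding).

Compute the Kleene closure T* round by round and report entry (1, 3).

D(0):
  [0, 2, -3, 10]
  [∞, 0, -2, ∞]
  [∞, 8, 0, 13]
  [∞, 4, ∞, 0]
D(1):
  [0, 2, -3, 10]
  [∞, 0, -2, ∞]
  [∞, 8, 0, 13]
  [∞, 4, ∞, 0]
D(2):
  [0, 2, -3, 10]
  [∞, 0, -2, ∞]
  [∞, 8, 0, 13]
  [∞, 4, 2, 0]
D(3):
  [0, 2, -3, 10]
  [∞, 0, -2, 11]
  [∞, 8, 0, 13]
  [∞, 4, 2, 0]
D(4):
  [0, 2, -3, 10]
  [∞, 0, -2, 11]
  [∞, 8, 0, 13]
  [∞, 4, 2, 0]
Answer: T*[1][3] = -3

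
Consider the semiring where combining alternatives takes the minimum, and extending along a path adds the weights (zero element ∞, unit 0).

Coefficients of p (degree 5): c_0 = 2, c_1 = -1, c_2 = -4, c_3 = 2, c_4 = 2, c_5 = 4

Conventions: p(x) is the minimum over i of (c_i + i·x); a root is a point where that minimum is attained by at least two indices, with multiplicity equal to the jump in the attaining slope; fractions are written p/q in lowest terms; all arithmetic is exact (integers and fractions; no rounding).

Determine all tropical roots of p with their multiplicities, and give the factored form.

hull edge (i=0, c=2) to (i=2, c=-4): slope -3, span 2
hull edge (i=2, c=-4) to (i=5, c=4): slope 8/3, span 3
Factored form: p(x) = 4 ⊗ (x ⊕ (-8/3)) ⊗ (x ⊕ (-8/3)) ⊗ (x ⊕ (-8/3)) ⊗ (x ⊕ 3) ⊗ (x ⊕ 3)
Answer: roots = -8/3 (mult 3), 3 (mult 2)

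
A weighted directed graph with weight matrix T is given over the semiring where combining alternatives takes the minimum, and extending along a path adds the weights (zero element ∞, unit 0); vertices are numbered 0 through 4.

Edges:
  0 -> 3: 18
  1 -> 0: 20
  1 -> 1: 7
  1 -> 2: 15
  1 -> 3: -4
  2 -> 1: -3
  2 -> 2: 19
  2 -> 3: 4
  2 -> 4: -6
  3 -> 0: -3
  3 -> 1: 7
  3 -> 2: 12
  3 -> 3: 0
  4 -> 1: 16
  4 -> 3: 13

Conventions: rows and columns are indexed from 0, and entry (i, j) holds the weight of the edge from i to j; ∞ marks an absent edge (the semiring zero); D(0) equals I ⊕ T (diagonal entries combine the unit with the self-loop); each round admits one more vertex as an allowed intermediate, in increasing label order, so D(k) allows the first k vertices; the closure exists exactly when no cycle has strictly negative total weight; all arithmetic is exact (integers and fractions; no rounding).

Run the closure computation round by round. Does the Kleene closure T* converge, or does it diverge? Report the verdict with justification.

D(0):
  [0, ∞, ∞, 18, ∞]
  [20, 0, 15, -4, ∞]
  [∞, -3, 0, 4, -6]
  [-3, 7, 12, 0, ∞]
  [∞, 16, ∞, 13, 0]
D(1):
  [0, ∞, ∞, 18, ∞]
  [20, 0, 15, -4, ∞]
  [∞, -3, 0, 4, -6]
  [-3, 7, 12, 0, ∞]
  [∞, 16, ∞, 13, 0]
D(2):
  [0, ∞, ∞, 18, ∞]
  [20, 0, 15, -4, ∞]
  [17, -3, 0, -7, -6]
  [-3, 7, 12, 0, ∞]
  [36, 16, 31, 12, 0]
D(3):
  [0, ∞, ∞, 18, ∞]
  [20, 0, 15, -4, 9]
  [17, -3, 0, -7, -6]
  [-3, 7, 12, 0, 6]
  [36, 16, 31, 12, 0]
D(4):
  [0, 25, 30, 18, 24]
  [-7, 0, 8, -4, 2]
  [-10, -3, 0, -7, -6]
  [-3, 7, 12, 0, 6]
  [9, 16, 24, 12, 0]
D(5):
  [0, 25, 30, 18, 24]
  [-7, 0, 8, -4, 2]
  [-10, -3, 0, -7, -6]
  [-3, 7, 12, 0, 6]
  [9, 16, 24, 12, 0]
Key observation: every diagonal entry stays at the unit through all rounds, so no improving cycle exists.
Answer: CONVERGES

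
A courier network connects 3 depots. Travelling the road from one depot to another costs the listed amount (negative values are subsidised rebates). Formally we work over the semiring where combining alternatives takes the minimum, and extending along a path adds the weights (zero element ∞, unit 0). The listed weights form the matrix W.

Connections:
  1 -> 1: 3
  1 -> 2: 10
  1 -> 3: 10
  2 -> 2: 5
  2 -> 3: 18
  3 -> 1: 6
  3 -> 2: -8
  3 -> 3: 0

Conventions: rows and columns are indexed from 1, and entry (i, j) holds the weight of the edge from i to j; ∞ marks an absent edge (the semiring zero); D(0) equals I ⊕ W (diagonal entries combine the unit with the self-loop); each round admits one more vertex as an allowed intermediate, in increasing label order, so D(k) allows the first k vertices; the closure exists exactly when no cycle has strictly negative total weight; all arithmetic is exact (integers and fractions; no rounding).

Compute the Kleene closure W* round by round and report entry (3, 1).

D(0):
  [0, 10, 10]
  [∞, 0, 18]
  [6, -8, 0]
D(1):
  [0, 10, 10]
  [∞, 0, 18]
  [6, -8, 0]
D(2):
  [0, 10, 10]
  [∞, 0, 18]
  [6, -8, 0]
D(3):
  [0, 2, 10]
  [24, 0, 18]
  [6, -8, 0]
Answer: W*[3][1] = 6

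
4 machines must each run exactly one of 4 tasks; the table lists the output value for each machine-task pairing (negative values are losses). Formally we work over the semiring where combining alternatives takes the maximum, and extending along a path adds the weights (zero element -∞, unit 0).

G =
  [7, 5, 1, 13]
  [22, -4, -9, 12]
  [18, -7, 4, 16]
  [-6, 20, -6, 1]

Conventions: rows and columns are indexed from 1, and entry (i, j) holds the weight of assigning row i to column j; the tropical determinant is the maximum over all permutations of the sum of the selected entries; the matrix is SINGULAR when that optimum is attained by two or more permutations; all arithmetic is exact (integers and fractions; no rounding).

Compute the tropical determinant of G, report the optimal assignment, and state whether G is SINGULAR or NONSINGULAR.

σ = (1, 2, 3, 4): 7 + (-4) + 4 + 1 = 8
σ = (1, 2, 4, 3): 7 + (-4) + 16 + (-6) = 13
σ = (1, 3, 2, 4): 7 + (-9) + (-7) + 1 = -8
σ = (1, 3, 4, 2): 7 + (-9) + 16 + 20 = 34
σ = (1, 4, 2, 3): 7 + 12 + (-7) + (-6) = 6
σ = (1, 4, 3, 2): 7 + 12 + 4 + 20 = 43
σ = (2, 1, 3, 4): 5 + 22 + 4 + 1 = 32
σ = (2, 1, 4, 3): 5 + 22 + 16 + (-6) = 37
σ = (2, 3, 1, 4): 5 + (-9) + 18 + 1 = 15
σ = (2, 3, 4, 1): 5 + (-9) + 16 + (-6) = 6
σ = (2, 4, 1, 3): 5 + 12 + 18 + (-6) = 29
σ = (2, 4, 3, 1): 5 + 12 + 4 + (-6) = 15
σ = (3, 1, 2, 4): 1 + 22 + (-7) + 1 = 17
σ = (3, 1, 4, 2): 1 + 22 + 16 + 20 = 59
σ = (3, 2, 1, 4): 1 + (-4) + 18 + 1 = 16
σ = (3, 2, 4, 1): 1 + (-4) + 16 + (-6) = 7
σ = (3, 4, 1, 2): 1 + 12 + 18 + 20 = 51
σ = (3, 4, 2, 1): 1 + 12 + (-7) + (-6) = 0
σ = (4, 1, 2, 3): 13 + 22 + (-7) + (-6) = 22
σ = (4, 1, 3, 2): 13 + 22 + 4 + 20 = 59
σ = (4, 2, 1, 3): 13 + (-4) + 18 + (-6) = 21
σ = (4, 2, 3, 1): 13 + (-4) + 4 + (-6) = 7
σ = (4, 3, 1, 2): 13 + (-9) + 18 + 20 = 42
σ = (4, 3, 2, 1): 13 + (-9) + (-7) + (-6) = -9
Optimal value attained by: σ = (3, 1, 4, 2).
Answer: det⊕(G) = 59; verdict: SINGULAR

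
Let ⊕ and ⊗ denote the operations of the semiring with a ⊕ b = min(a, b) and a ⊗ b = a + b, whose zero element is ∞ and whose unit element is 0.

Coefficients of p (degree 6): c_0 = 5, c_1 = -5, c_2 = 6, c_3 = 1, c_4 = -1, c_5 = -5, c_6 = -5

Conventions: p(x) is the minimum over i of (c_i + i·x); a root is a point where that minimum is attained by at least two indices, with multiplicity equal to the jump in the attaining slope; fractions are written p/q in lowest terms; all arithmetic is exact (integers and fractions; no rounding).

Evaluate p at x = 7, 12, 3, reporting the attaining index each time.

p(7) = min(5+0·7=5, -5+1·7=2, 6+2·7=20, 1+3·7=22, -1+4·7=27, -5+5·7=30, -5+6·7=37) = 2 (attained by i=1)
p(12) = min(5+0·12=5, -5+1·12=7, 6+2·12=30, 1+3·12=37, -1+4·12=47, -5+5·12=55, -5+6·12=67) = 5 (attained by i=0)
p(3) = min(5+0·3=5, -5+1·3=-2, 6+2·3=12, 1+3·3=10, -1+4·3=11, -5+5·3=10, -5+6·3=13) = -2 (attained by i=1)
Answer: p(7) = 2; p(12) = 5; p(3) = -2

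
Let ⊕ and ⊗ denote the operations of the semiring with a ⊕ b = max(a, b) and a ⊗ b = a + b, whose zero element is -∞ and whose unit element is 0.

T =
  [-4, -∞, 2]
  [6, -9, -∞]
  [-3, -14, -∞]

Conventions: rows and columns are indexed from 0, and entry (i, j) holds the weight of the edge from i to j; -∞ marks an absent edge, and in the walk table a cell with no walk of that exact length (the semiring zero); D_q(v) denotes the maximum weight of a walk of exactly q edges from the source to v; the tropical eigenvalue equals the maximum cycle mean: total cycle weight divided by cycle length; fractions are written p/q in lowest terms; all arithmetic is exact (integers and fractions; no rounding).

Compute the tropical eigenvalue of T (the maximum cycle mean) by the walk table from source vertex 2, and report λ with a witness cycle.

q=0: [-∞, -∞, 0]
q=1: [-3, -14, -∞]
q=2: [-7, -23, -1]
q=3: [-4, -15, -5]
Optimal cycle mean attained by: cycle 0->2->0, total 2 + (-3), length 2.
Answer: λ = -1/2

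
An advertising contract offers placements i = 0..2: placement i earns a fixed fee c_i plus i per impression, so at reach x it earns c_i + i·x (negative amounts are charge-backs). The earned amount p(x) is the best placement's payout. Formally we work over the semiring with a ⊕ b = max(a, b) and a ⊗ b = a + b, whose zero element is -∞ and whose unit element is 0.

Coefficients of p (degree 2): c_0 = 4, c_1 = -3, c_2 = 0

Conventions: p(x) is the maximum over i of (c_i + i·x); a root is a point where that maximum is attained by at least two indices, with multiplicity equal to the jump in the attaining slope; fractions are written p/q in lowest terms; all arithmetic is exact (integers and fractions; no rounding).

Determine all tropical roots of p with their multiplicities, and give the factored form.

hull edge (i=0, c=4) to (i=2, c=0): slope -2, span 2
Factored form: p(x) = 0 ⊗ (x ⊕ 2) ⊗ (x ⊕ 2)
Answer: roots = 2 (mult 2)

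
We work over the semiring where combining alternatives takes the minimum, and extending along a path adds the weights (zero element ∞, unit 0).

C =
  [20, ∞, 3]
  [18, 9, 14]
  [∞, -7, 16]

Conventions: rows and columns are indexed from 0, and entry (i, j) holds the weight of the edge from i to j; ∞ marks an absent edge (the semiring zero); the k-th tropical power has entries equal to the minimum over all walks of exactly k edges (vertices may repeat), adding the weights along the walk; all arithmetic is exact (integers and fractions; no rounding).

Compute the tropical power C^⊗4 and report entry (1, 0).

C^⊗2:
  [40, -4, 19]
  [27, 7, 21]
  [11, 2, 7]
C^⊗3:
  [14, 5, 10]
  [25, 14, 21]
  [20, 0, 14]
C^⊗4:
  [23, 3, 17]
  [32, 14, 28]
  [18, 7, 14]
Key observation: the optimum is the walk 1->0->2->1->0, with weight 18 + 3 + (-7) + 18 = 32.
Optimal value attained by: walk 1->0->2->1->0.
Answer: (C^⊗4)[1][0] = 32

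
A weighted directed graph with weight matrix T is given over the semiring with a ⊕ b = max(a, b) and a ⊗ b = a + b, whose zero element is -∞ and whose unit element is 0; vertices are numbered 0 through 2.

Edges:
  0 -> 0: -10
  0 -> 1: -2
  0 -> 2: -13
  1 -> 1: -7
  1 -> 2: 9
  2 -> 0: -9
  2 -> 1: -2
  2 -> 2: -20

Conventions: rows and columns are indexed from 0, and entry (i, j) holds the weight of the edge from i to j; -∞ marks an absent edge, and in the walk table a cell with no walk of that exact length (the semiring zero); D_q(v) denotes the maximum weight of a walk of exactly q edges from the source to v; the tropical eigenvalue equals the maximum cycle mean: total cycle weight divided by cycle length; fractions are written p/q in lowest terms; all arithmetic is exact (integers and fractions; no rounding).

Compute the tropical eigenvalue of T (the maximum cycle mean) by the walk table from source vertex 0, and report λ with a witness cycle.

q=0: [0, -∞, -∞]
q=1: [-10, -2, -13]
q=2: [-20, -9, 7]
q=3: [-2, 5, 0]
Optimal cycle mean attained by: cycle 1->2->1, total 9 + (-2), length 2.
Answer: λ = 7/2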